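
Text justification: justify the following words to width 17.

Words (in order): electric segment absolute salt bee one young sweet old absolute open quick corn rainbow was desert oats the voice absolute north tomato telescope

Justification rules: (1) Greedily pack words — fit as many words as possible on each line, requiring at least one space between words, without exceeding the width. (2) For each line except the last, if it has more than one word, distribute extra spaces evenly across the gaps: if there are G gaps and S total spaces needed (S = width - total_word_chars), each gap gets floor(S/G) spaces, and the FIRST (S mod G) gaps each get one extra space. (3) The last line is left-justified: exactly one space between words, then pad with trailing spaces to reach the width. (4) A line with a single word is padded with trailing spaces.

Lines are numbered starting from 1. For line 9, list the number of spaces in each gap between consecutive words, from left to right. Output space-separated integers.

Answer: 6

Derivation:
Line 1: ['electric', 'segment'] (min_width=16, slack=1)
Line 2: ['absolute', 'salt', 'bee'] (min_width=17, slack=0)
Line 3: ['one', 'young', 'sweet'] (min_width=15, slack=2)
Line 4: ['old', 'absolute', 'open'] (min_width=17, slack=0)
Line 5: ['quick', 'corn'] (min_width=10, slack=7)
Line 6: ['rainbow', 'was'] (min_width=11, slack=6)
Line 7: ['desert', 'oats', 'the'] (min_width=15, slack=2)
Line 8: ['voice', 'absolute'] (min_width=14, slack=3)
Line 9: ['north', 'tomato'] (min_width=12, slack=5)
Line 10: ['telescope'] (min_width=9, slack=8)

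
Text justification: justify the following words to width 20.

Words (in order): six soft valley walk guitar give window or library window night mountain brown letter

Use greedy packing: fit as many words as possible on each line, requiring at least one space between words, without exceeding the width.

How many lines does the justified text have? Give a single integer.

Answer: 5

Derivation:
Line 1: ['six', 'soft', 'valley', 'walk'] (min_width=20, slack=0)
Line 2: ['guitar', 'give', 'window'] (min_width=18, slack=2)
Line 3: ['or', 'library', 'window'] (min_width=17, slack=3)
Line 4: ['night', 'mountain', 'brown'] (min_width=20, slack=0)
Line 5: ['letter'] (min_width=6, slack=14)
Total lines: 5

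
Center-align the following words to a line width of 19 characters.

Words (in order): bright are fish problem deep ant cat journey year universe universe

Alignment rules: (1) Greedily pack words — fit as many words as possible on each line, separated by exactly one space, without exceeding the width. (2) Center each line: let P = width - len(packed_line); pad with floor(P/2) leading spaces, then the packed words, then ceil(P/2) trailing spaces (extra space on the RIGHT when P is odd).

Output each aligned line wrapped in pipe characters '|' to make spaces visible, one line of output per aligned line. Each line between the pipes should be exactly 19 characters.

Line 1: ['bright', 'are', 'fish'] (min_width=15, slack=4)
Line 2: ['problem', 'deep', 'ant'] (min_width=16, slack=3)
Line 3: ['cat', 'journey', 'year'] (min_width=16, slack=3)
Line 4: ['universe', 'universe'] (min_width=17, slack=2)

Answer: |  bright are fish  |
| problem deep ant  |
| cat journey year  |
| universe universe |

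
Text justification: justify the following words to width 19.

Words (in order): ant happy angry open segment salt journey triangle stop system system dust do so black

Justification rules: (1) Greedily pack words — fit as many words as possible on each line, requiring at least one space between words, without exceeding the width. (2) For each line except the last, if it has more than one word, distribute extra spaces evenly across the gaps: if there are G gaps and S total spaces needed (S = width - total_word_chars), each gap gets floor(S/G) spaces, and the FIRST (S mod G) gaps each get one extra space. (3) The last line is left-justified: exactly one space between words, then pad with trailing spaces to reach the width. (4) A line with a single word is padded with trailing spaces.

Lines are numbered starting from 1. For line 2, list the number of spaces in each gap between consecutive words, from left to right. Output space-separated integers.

Answer: 2 2

Derivation:
Line 1: ['ant', 'happy', 'angry'] (min_width=15, slack=4)
Line 2: ['open', 'segment', 'salt'] (min_width=17, slack=2)
Line 3: ['journey', 'triangle'] (min_width=16, slack=3)
Line 4: ['stop', 'system', 'system'] (min_width=18, slack=1)
Line 5: ['dust', 'do', 'so', 'black'] (min_width=16, slack=3)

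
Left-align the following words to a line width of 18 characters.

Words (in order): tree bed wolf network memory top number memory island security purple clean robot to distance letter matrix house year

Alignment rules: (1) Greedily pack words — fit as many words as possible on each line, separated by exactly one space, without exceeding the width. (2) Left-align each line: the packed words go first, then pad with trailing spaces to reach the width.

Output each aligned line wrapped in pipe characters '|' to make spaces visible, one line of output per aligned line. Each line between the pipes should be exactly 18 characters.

Answer: |tree bed wolf     |
|network memory top|
|number memory     |
|island security   |
|purple clean robot|
|to distance letter|
|matrix house year |

Derivation:
Line 1: ['tree', 'bed', 'wolf'] (min_width=13, slack=5)
Line 2: ['network', 'memory', 'top'] (min_width=18, slack=0)
Line 3: ['number', 'memory'] (min_width=13, slack=5)
Line 4: ['island', 'security'] (min_width=15, slack=3)
Line 5: ['purple', 'clean', 'robot'] (min_width=18, slack=0)
Line 6: ['to', 'distance', 'letter'] (min_width=18, slack=0)
Line 7: ['matrix', 'house', 'year'] (min_width=17, slack=1)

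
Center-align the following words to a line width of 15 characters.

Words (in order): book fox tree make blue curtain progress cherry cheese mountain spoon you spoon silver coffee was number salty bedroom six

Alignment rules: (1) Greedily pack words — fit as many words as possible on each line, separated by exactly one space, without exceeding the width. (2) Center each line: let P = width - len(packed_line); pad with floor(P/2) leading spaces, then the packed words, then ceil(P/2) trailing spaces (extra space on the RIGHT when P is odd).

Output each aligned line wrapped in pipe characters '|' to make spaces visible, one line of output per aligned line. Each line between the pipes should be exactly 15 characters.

Answer: | book fox tree |
|   make blue   |
|    curtain    |
|progress cherry|
|cheese mountain|
|spoon you spoon|
| silver coffee |
|  was number   |
| salty bedroom |
|      six      |

Derivation:
Line 1: ['book', 'fox', 'tree'] (min_width=13, slack=2)
Line 2: ['make', 'blue'] (min_width=9, slack=6)
Line 3: ['curtain'] (min_width=7, slack=8)
Line 4: ['progress', 'cherry'] (min_width=15, slack=0)
Line 5: ['cheese', 'mountain'] (min_width=15, slack=0)
Line 6: ['spoon', 'you', 'spoon'] (min_width=15, slack=0)
Line 7: ['silver', 'coffee'] (min_width=13, slack=2)
Line 8: ['was', 'number'] (min_width=10, slack=5)
Line 9: ['salty', 'bedroom'] (min_width=13, slack=2)
Line 10: ['six'] (min_width=3, slack=12)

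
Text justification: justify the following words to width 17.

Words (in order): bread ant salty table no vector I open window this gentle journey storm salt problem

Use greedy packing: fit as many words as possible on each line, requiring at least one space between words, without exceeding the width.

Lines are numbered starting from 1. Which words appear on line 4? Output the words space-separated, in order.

Answer: gentle journey

Derivation:
Line 1: ['bread', 'ant', 'salty'] (min_width=15, slack=2)
Line 2: ['table', 'no', 'vector', 'I'] (min_width=17, slack=0)
Line 3: ['open', 'window', 'this'] (min_width=16, slack=1)
Line 4: ['gentle', 'journey'] (min_width=14, slack=3)
Line 5: ['storm', 'salt'] (min_width=10, slack=7)
Line 6: ['problem'] (min_width=7, slack=10)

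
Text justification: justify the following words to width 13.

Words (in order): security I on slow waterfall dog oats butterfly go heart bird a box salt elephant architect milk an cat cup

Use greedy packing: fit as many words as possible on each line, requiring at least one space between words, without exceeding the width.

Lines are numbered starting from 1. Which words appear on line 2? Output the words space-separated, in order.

Line 1: ['security', 'I', 'on'] (min_width=13, slack=0)
Line 2: ['slow'] (min_width=4, slack=9)
Line 3: ['waterfall', 'dog'] (min_width=13, slack=0)
Line 4: ['oats'] (min_width=4, slack=9)
Line 5: ['butterfly', 'go'] (min_width=12, slack=1)
Line 6: ['heart', 'bird', 'a'] (min_width=12, slack=1)
Line 7: ['box', 'salt'] (min_width=8, slack=5)
Line 8: ['elephant'] (min_width=8, slack=5)
Line 9: ['architect'] (min_width=9, slack=4)
Line 10: ['milk', 'an', 'cat'] (min_width=11, slack=2)
Line 11: ['cup'] (min_width=3, slack=10)

Answer: slow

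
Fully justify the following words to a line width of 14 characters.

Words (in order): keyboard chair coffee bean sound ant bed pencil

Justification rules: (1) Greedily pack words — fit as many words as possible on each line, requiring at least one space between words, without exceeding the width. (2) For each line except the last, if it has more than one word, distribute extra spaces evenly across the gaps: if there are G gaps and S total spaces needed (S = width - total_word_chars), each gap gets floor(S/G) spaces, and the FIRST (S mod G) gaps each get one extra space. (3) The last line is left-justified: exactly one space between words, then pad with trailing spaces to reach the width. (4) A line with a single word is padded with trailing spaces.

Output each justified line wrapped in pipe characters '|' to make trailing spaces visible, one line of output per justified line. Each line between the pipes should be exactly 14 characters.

Line 1: ['keyboard', 'chair'] (min_width=14, slack=0)
Line 2: ['coffee', 'bean'] (min_width=11, slack=3)
Line 3: ['sound', 'ant', 'bed'] (min_width=13, slack=1)
Line 4: ['pencil'] (min_width=6, slack=8)

Answer: |keyboard chair|
|coffee    bean|
|sound  ant bed|
|pencil        |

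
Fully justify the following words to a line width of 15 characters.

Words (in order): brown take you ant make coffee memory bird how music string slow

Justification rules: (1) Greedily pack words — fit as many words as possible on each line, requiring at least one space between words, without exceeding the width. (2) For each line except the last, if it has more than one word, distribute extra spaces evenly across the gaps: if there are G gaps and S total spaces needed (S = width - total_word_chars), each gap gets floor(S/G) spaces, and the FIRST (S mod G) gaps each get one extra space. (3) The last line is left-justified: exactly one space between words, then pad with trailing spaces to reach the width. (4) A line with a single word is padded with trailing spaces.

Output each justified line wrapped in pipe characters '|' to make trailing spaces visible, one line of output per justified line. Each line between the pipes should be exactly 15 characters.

Answer: |brown  take you|
|ant make coffee|
|memory bird how|
|music    string|
|slow           |

Derivation:
Line 1: ['brown', 'take', 'you'] (min_width=14, slack=1)
Line 2: ['ant', 'make', 'coffee'] (min_width=15, slack=0)
Line 3: ['memory', 'bird', 'how'] (min_width=15, slack=0)
Line 4: ['music', 'string'] (min_width=12, slack=3)
Line 5: ['slow'] (min_width=4, slack=11)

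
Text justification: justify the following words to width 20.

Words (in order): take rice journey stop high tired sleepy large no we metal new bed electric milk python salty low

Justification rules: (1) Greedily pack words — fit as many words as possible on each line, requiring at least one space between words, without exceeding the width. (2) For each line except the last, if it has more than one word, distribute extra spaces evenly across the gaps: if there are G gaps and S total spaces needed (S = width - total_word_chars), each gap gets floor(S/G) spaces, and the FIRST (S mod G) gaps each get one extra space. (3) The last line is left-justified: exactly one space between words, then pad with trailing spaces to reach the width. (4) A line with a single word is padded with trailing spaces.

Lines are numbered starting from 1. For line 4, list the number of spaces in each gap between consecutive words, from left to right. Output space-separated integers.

Answer: 5 4

Derivation:
Line 1: ['take', 'rice', 'journey'] (min_width=17, slack=3)
Line 2: ['stop', 'high', 'tired'] (min_width=15, slack=5)
Line 3: ['sleepy', 'large', 'no', 'we'] (min_width=18, slack=2)
Line 4: ['metal', 'new', 'bed'] (min_width=13, slack=7)
Line 5: ['electric', 'milk', 'python'] (min_width=20, slack=0)
Line 6: ['salty', 'low'] (min_width=9, slack=11)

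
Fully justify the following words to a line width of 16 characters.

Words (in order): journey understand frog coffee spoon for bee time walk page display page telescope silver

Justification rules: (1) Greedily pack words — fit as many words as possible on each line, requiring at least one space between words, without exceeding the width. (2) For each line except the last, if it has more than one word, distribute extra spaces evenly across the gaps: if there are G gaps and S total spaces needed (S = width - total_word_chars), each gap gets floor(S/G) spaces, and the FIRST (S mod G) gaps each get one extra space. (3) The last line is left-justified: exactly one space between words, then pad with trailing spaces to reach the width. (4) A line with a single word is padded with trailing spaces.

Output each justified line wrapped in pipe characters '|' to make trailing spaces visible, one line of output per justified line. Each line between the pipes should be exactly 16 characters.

Answer: |journey         |
|understand  frog|
|coffee spoon for|
|bee   time  walk|
|page     display|
|page   telescope|
|silver          |

Derivation:
Line 1: ['journey'] (min_width=7, slack=9)
Line 2: ['understand', 'frog'] (min_width=15, slack=1)
Line 3: ['coffee', 'spoon', 'for'] (min_width=16, slack=0)
Line 4: ['bee', 'time', 'walk'] (min_width=13, slack=3)
Line 5: ['page', 'display'] (min_width=12, slack=4)
Line 6: ['page', 'telescope'] (min_width=14, slack=2)
Line 7: ['silver'] (min_width=6, slack=10)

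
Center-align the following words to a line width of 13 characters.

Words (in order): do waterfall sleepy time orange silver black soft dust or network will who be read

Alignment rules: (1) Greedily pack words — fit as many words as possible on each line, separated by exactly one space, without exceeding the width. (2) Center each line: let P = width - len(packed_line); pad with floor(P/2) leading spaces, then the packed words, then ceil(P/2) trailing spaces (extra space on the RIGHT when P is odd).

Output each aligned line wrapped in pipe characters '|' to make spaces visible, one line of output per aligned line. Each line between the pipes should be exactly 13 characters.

Answer: |do waterfall |
| sleepy time |
|orange silver|
| black soft  |
|   dust or   |
|network will |
| who be read |

Derivation:
Line 1: ['do', 'waterfall'] (min_width=12, slack=1)
Line 2: ['sleepy', 'time'] (min_width=11, slack=2)
Line 3: ['orange', 'silver'] (min_width=13, slack=0)
Line 4: ['black', 'soft'] (min_width=10, slack=3)
Line 5: ['dust', 'or'] (min_width=7, slack=6)
Line 6: ['network', 'will'] (min_width=12, slack=1)
Line 7: ['who', 'be', 'read'] (min_width=11, slack=2)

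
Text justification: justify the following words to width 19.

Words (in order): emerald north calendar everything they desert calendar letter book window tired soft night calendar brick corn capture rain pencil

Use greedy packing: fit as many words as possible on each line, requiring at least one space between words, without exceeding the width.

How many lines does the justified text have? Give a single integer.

Line 1: ['emerald', 'north'] (min_width=13, slack=6)
Line 2: ['calendar', 'everything'] (min_width=19, slack=0)
Line 3: ['they', 'desert'] (min_width=11, slack=8)
Line 4: ['calendar', 'letter'] (min_width=15, slack=4)
Line 5: ['book', 'window', 'tired'] (min_width=17, slack=2)
Line 6: ['soft', 'night', 'calendar'] (min_width=19, slack=0)
Line 7: ['brick', 'corn', 'capture'] (min_width=18, slack=1)
Line 8: ['rain', 'pencil'] (min_width=11, slack=8)
Total lines: 8

Answer: 8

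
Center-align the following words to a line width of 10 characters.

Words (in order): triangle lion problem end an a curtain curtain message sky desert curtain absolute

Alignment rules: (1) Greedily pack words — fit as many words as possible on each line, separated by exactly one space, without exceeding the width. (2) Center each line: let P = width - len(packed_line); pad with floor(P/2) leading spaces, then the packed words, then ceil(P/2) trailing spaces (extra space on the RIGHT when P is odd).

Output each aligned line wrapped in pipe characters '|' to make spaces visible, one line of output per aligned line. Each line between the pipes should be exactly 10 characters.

Line 1: ['triangle'] (min_width=8, slack=2)
Line 2: ['lion'] (min_width=4, slack=6)
Line 3: ['problem'] (min_width=7, slack=3)
Line 4: ['end', 'an', 'a'] (min_width=8, slack=2)
Line 5: ['curtain'] (min_width=7, slack=3)
Line 6: ['curtain'] (min_width=7, slack=3)
Line 7: ['message'] (min_width=7, slack=3)
Line 8: ['sky', 'desert'] (min_width=10, slack=0)
Line 9: ['curtain'] (min_width=7, slack=3)
Line 10: ['absolute'] (min_width=8, slack=2)

Answer: | triangle |
|   lion   |
| problem  |
| end an a |
| curtain  |
| curtain  |
| message  |
|sky desert|
| curtain  |
| absolute |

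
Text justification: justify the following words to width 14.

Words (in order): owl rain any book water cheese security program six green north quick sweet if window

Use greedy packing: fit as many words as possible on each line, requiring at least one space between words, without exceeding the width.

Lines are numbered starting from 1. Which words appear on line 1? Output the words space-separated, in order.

Answer: owl rain any

Derivation:
Line 1: ['owl', 'rain', 'any'] (min_width=12, slack=2)
Line 2: ['book', 'water'] (min_width=10, slack=4)
Line 3: ['cheese'] (min_width=6, slack=8)
Line 4: ['security'] (min_width=8, slack=6)
Line 5: ['program', 'six'] (min_width=11, slack=3)
Line 6: ['green', 'north'] (min_width=11, slack=3)
Line 7: ['quick', 'sweet', 'if'] (min_width=14, slack=0)
Line 8: ['window'] (min_width=6, slack=8)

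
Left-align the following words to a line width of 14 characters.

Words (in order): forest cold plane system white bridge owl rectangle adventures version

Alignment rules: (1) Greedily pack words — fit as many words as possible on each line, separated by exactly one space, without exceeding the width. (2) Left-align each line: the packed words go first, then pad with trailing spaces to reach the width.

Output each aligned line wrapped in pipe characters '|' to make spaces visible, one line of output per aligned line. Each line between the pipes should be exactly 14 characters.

Answer: |forest cold   |
|plane system  |
|white bridge  |
|owl rectangle |
|adventures    |
|version       |

Derivation:
Line 1: ['forest', 'cold'] (min_width=11, slack=3)
Line 2: ['plane', 'system'] (min_width=12, slack=2)
Line 3: ['white', 'bridge'] (min_width=12, slack=2)
Line 4: ['owl', 'rectangle'] (min_width=13, slack=1)
Line 5: ['adventures'] (min_width=10, slack=4)
Line 6: ['version'] (min_width=7, slack=7)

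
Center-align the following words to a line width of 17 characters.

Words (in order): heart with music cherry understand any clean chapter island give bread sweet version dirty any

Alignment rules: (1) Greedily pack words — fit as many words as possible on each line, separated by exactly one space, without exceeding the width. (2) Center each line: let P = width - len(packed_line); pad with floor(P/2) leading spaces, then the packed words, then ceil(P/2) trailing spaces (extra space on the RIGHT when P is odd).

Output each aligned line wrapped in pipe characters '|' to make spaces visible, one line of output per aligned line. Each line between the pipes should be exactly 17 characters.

Line 1: ['heart', 'with', 'music'] (min_width=16, slack=1)
Line 2: ['cherry', 'understand'] (min_width=17, slack=0)
Line 3: ['any', 'clean', 'chapter'] (min_width=17, slack=0)
Line 4: ['island', 'give', 'bread'] (min_width=17, slack=0)
Line 5: ['sweet', 'version'] (min_width=13, slack=4)
Line 6: ['dirty', 'any'] (min_width=9, slack=8)

Answer: |heart with music |
|cherry understand|
|any clean chapter|
|island give bread|
|  sweet version  |
|    dirty any    |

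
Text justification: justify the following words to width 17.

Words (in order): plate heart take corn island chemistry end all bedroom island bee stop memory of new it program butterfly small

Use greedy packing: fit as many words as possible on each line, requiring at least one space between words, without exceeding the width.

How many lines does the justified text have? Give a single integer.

Answer: 7

Derivation:
Line 1: ['plate', 'heart', 'take'] (min_width=16, slack=1)
Line 2: ['corn', 'island'] (min_width=11, slack=6)
Line 3: ['chemistry', 'end', 'all'] (min_width=17, slack=0)
Line 4: ['bedroom', 'island'] (min_width=14, slack=3)
Line 5: ['bee', 'stop', 'memory'] (min_width=15, slack=2)
Line 6: ['of', 'new', 'it', 'program'] (min_width=17, slack=0)
Line 7: ['butterfly', 'small'] (min_width=15, slack=2)
Total lines: 7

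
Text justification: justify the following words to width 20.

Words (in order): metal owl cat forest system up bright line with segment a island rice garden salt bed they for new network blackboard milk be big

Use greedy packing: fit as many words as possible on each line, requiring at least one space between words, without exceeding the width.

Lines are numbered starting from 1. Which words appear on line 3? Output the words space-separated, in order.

Line 1: ['metal', 'owl', 'cat', 'forest'] (min_width=20, slack=0)
Line 2: ['system', 'up', 'bright'] (min_width=16, slack=4)
Line 3: ['line', 'with', 'segment', 'a'] (min_width=19, slack=1)
Line 4: ['island', 'rice', 'garden'] (min_width=18, slack=2)
Line 5: ['salt', 'bed', 'they', 'for'] (min_width=17, slack=3)
Line 6: ['new', 'network'] (min_width=11, slack=9)
Line 7: ['blackboard', 'milk', 'be'] (min_width=18, slack=2)
Line 8: ['big'] (min_width=3, slack=17)

Answer: line with segment a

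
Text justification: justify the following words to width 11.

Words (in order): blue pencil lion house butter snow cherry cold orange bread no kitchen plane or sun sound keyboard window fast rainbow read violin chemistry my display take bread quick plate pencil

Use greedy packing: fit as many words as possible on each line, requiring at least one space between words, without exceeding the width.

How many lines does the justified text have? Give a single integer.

Line 1: ['blue', 'pencil'] (min_width=11, slack=0)
Line 2: ['lion', 'house'] (min_width=10, slack=1)
Line 3: ['butter', 'snow'] (min_width=11, slack=0)
Line 4: ['cherry', 'cold'] (min_width=11, slack=0)
Line 5: ['orange'] (min_width=6, slack=5)
Line 6: ['bread', 'no'] (min_width=8, slack=3)
Line 7: ['kitchen'] (min_width=7, slack=4)
Line 8: ['plane', 'or'] (min_width=8, slack=3)
Line 9: ['sun', 'sound'] (min_width=9, slack=2)
Line 10: ['keyboard'] (min_width=8, slack=3)
Line 11: ['window', 'fast'] (min_width=11, slack=0)
Line 12: ['rainbow'] (min_width=7, slack=4)
Line 13: ['read', 'violin'] (min_width=11, slack=0)
Line 14: ['chemistry'] (min_width=9, slack=2)
Line 15: ['my', 'display'] (min_width=10, slack=1)
Line 16: ['take', 'bread'] (min_width=10, slack=1)
Line 17: ['quick', 'plate'] (min_width=11, slack=0)
Line 18: ['pencil'] (min_width=6, slack=5)
Total lines: 18

Answer: 18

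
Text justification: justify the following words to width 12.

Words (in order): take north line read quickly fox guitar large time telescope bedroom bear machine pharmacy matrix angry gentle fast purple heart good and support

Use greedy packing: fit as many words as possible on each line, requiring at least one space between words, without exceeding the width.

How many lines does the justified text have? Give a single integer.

Line 1: ['take', 'north'] (min_width=10, slack=2)
Line 2: ['line', 'read'] (min_width=9, slack=3)
Line 3: ['quickly', 'fox'] (min_width=11, slack=1)
Line 4: ['guitar', 'large'] (min_width=12, slack=0)
Line 5: ['time'] (min_width=4, slack=8)
Line 6: ['telescope'] (min_width=9, slack=3)
Line 7: ['bedroom', 'bear'] (min_width=12, slack=0)
Line 8: ['machine'] (min_width=7, slack=5)
Line 9: ['pharmacy'] (min_width=8, slack=4)
Line 10: ['matrix', 'angry'] (min_width=12, slack=0)
Line 11: ['gentle', 'fast'] (min_width=11, slack=1)
Line 12: ['purple', 'heart'] (min_width=12, slack=0)
Line 13: ['good', 'and'] (min_width=8, slack=4)
Line 14: ['support'] (min_width=7, slack=5)
Total lines: 14

Answer: 14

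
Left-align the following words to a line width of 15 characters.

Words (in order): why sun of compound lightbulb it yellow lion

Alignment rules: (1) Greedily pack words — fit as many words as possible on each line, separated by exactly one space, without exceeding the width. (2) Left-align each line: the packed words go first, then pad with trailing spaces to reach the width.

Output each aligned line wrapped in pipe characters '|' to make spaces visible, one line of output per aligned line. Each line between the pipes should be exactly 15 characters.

Answer: |why sun of     |
|compound       |
|lightbulb it   |
|yellow lion    |

Derivation:
Line 1: ['why', 'sun', 'of'] (min_width=10, slack=5)
Line 2: ['compound'] (min_width=8, slack=7)
Line 3: ['lightbulb', 'it'] (min_width=12, slack=3)
Line 4: ['yellow', 'lion'] (min_width=11, slack=4)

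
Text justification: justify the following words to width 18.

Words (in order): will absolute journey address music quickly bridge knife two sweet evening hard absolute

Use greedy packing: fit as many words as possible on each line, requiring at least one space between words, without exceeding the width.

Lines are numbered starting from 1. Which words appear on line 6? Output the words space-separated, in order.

Answer: absolute

Derivation:
Line 1: ['will', 'absolute'] (min_width=13, slack=5)
Line 2: ['journey', 'address'] (min_width=15, slack=3)
Line 3: ['music', 'quickly'] (min_width=13, slack=5)
Line 4: ['bridge', 'knife', 'two'] (min_width=16, slack=2)
Line 5: ['sweet', 'evening', 'hard'] (min_width=18, slack=0)
Line 6: ['absolute'] (min_width=8, slack=10)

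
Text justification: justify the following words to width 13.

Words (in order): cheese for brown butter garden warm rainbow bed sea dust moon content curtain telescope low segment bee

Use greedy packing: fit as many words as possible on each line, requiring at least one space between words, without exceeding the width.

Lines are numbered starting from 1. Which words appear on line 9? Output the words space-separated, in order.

Answer: segment bee

Derivation:
Line 1: ['cheese', 'for'] (min_width=10, slack=3)
Line 2: ['brown', 'butter'] (min_width=12, slack=1)
Line 3: ['garden', 'warm'] (min_width=11, slack=2)
Line 4: ['rainbow', 'bed'] (min_width=11, slack=2)
Line 5: ['sea', 'dust', 'moon'] (min_width=13, slack=0)
Line 6: ['content'] (min_width=7, slack=6)
Line 7: ['curtain'] (min_width=7, slack=6)
Line 8: ['telescope', 'low'] (min_width=13, slack=0)
Line 9: ['segment', 'bee'] (min_width=11, slack=2)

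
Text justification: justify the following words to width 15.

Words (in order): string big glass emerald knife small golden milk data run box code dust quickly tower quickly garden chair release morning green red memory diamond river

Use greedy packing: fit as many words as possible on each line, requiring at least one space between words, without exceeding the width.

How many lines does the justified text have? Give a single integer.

Answer: 12

Derivation:
Line 1: ['string', 'big'] (min_width=10, slack=5)
Line 2: ['glass', 'emerald'] (min_width=13, slack=2)
Line 3: ['knife', 'small'] (min_width=11, slack=4)
Line 4: ['golden', 'milk'] (min_width=11, slack=4)
Line 5: ['data', 'run', 'box'] (min_width=12, slack=3)
Line 6: ['code', 'dust'] (min_width=9, slack=6)
Line 7: ['quickly', 'tower'] (min_width=13, slack=2)
Line 8: ['quickly', 'garden'] (min_width=14, slack=1)
Line 9: ['chair', 'release'] (min_width=13, slack=2)
Line 10: ['morning', 'green'] (min_width=13, slack=2)
Line 11: ['red', 'memory'] (min_width=10, slack=5)
Line 12: ['diamond', 'river'] (min_width=13, slack=2)
Total lines: 12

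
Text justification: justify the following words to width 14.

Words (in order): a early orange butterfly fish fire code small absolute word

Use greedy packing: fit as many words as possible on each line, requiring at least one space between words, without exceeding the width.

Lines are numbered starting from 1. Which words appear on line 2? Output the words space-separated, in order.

Answer: butterfly fish

Derivation:
Line 1: ['a', 'early', 'orange'] (min_width=14, slack=0)
Line 2: ['butterfly', 'fish'] (min_width=14, slack=0)
Line 3: ['fire', 'code'] (min_width=9, slack=5)
Line 4: ['small', 'absolute'] (min_width=14, slack=0)
Line 5: ['word'] (min_width=4, slack=10)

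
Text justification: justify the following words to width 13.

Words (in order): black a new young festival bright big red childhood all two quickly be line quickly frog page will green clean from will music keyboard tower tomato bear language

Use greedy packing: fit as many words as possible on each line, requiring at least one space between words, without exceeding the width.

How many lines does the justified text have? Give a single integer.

Answer: 15

Derivation:
Line 1: ['black', 'a', 'new'] (min_width=11, slack=2)
Line 2: ['young'] (min_width=5, slack=8)
Line 3: ['festival'] (min_width=8, slack=5)
Line 4: ['bright', 'big'] (min_width=10, slack=3)
Line 5: ['red', 'childhood'] (min_width=13, slack=0)
Line 6: ['all', 'two'] (min_width=7, slack=6)
Line 7: ['quickly', 'be'] (min_width=10, slack=3)
Line 8: ['line', 'quickly'] (min_width=12, slack=1)
Line 9: ['frog', 'page'] (min_width=9, slack=4)
Line 10: ['will', 'green'] (min_width=10, slack=3)
Line 11: ['clean', 'from'] (min_width=10, slack=3)
Line 12: ['will', 'music'] (min_width=10, slack=3)
Line 13: ['keyboard'] (min_width=8, slack=5)
Line 14: ['tower', 'tomato'] (min_width=12, slack=1)
Line 15: ['bear', 'language'] (min_width=13, slack=0)
Total lines: 15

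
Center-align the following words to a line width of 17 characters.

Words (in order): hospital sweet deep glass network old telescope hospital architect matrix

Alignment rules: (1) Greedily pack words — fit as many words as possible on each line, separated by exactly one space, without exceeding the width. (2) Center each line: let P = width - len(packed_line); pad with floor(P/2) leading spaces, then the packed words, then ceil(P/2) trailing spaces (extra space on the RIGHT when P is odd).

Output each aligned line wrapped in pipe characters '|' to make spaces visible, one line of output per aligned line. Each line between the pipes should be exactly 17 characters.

Answer: | hospital sweet  |
|   deep glass    |
|   network old   |
|    telescope    |
|    hospital     |
|architect matrix |

Derivation:
Line 1: ['hospital', 'sweet'] (min_width=14, slack=3)
Line 2: ['deep', 'glass'] (min_width=10, slack=7)
Line 3: ['network', 'old'] (min_width=11, slack=6)
Line 4: ['telescope'] (min_width=9, slack=8)
Line 5: ['hospital'] (min_width=8, slack=9)
Line 6: ['architect', 'matrix'] (min_width=16, slack=1)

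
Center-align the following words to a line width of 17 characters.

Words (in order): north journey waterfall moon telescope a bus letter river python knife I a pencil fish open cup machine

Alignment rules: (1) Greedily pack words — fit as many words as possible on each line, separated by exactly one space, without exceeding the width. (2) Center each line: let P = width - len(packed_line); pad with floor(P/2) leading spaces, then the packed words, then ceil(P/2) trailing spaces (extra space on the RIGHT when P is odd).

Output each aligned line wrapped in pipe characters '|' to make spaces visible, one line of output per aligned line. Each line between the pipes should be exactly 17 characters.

Answer: |  north journey  |
| waterfall moon  |
| telescope a bus |
|  letter river   |
|python knife I a |
|pencil fish open |
|   cup machine   |

Derivation:
Line 1: ['north', 'journey'] (min_width=13, slack=4)
Line 2: ['waterfall', 'moon'] (min_width=14, slack=3)
Line 3: ['telescope', 'a', 'bus'] (min_width=15, slack=2)
Line 4: ['letter', 'river'] (min_width=12, slack=5)
Line 5: ['python', 'knife', 'I', 'a'] (min_width=16, slack=1)
Line 6: ['pencil', 'fish', 'open'] (min_width=16, slack=1)
Line 7: ['cup', 'machine'] (min_width=11, slack=6)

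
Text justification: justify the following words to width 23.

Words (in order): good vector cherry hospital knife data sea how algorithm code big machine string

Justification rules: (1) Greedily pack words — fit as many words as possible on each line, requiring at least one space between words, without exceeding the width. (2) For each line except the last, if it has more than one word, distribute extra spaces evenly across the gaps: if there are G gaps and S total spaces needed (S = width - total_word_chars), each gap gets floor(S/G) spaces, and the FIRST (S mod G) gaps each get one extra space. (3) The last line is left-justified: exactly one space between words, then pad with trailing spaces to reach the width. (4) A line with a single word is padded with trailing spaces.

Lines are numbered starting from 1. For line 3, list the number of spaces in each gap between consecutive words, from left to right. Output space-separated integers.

Answer: 2 1 1

Derivation:
Line 1: ['good', 'vector', 'cherry'] (min_width=18, slack=5)
Line 2: ['hospital', 'knife', 'data', 'sea'] (min_width=23, slack=0)
Line 3: ['how', 'algorithm', 'code', 'big'] (min_width=22, slack=1)
Line 4: ['machine', 'string'] (min_width=14, slack=9)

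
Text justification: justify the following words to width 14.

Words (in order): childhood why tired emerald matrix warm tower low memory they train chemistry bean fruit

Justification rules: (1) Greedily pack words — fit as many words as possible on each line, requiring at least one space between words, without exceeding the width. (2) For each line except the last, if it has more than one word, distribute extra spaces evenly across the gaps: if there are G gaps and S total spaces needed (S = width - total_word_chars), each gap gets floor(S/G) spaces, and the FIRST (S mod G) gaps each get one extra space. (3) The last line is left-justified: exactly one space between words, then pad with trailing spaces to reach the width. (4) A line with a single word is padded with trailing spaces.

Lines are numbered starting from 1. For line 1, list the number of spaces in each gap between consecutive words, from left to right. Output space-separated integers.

Line 1: ['childhood', 'why'] (min_width=13, slack=1)
Line 2: ['tired', 'emerald'] (min_width=13, slack=1)
Line 3: ['matrix', 'warm'] (min_width=11, slack=3)
Line 4: ['tower', 'low'] (min_width=9, slack=5)
Line 5: ['memory', 'they'] (min_width=11, slack=3)
Line 6: ['train'] (min_width=5, slack=9)
Line 7: ['chemistry', 'bean'] (min_width=14, slack=0)
Line 8: ['fruit'] (min_width=5, slack=9)

Answer: 2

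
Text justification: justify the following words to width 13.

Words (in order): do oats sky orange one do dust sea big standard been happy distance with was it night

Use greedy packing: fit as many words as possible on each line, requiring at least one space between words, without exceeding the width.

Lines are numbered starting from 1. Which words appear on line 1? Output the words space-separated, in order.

Answer: do oats sky

Derivation:
Line 1: ['do', 'oats', 'sky'] (min_width=11, slack=2)
Line 2: ['orange', 'one', 'do'] (min_width=13, slack=0)
Line 3: ['dust', 'sea', 'big'] (min_width=12, slack=1)
Line 4: ['standard', 'been'] (min_width=13, slack=0)
Line 5: ['happy'] (min_width=5, slack=8)
Line 6: ['distance', 'with'] (min_width=13, slack=0)
Line 7: ['was', 'it', 'night'] (min_width=12, slack=1)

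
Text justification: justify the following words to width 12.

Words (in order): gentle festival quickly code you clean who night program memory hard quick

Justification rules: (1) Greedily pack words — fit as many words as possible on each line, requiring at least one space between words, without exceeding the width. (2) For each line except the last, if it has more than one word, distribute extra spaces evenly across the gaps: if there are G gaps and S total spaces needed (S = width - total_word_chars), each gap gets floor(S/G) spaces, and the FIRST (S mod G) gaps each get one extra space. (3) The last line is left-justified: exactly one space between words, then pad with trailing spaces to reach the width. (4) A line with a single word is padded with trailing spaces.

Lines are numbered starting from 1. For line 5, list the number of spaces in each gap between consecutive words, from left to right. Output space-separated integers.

Answer: 4

Derivation:
Line 1: ['gentle'] (min_width=6, slack=6)
Line 2: ['festival'] (min_width=8, slack=4)
Line 3: ['quickly', 'code'] (min_width=12, slack=0)
Line 4: ['you', 'clean'] (min_width=9, slack=3)
Line 5: ['who', 'night'] (min_width=9, slack=3)
Line 6: ['program'] (min_width=7, slack=5)
Line 7: ['memory', 'hard'] (min_width=11, slack=1)
Line 8: ['quick'] (min_width=5, slack=7)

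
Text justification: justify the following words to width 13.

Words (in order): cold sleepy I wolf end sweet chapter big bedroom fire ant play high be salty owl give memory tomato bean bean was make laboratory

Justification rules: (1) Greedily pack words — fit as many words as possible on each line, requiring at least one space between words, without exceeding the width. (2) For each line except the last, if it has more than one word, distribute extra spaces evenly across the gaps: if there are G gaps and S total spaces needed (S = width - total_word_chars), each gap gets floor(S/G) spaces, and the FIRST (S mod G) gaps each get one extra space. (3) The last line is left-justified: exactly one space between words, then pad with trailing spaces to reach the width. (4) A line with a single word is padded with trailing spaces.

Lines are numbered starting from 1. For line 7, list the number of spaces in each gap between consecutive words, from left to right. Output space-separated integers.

Answer: 6

Derivation:
Line 1: ['cold', 'sleepy', 'I'] (min_width=13, slack=0)
Line 2: ['wolf', 'end'] (min_width=8, slack=5)
Line 3: ['sweet', 'chapter'] (min_width=13, slack=0)
Line 4: ['big', 'bedroom'] (min_width=11, slack=2)
Line 5: ['fire', 'ant', 'play'] (min_width=13, slack=0)
Line 6: ['high', 'be', 'salty'] (min_width=13, slack=0)
Line 7: ['owl', 'give'] (min_width=8, slack=5)
Line 8: ['memory', 'tomato'] (min_width=13, slack=0)
Line 9: ['bean', 'bean', 'was'] (min_width=13, slack=0)
Line 10: ['make'] (min_width=4, slack=9)
Line 11: ['laboratory'] (min_width=10, slack=3)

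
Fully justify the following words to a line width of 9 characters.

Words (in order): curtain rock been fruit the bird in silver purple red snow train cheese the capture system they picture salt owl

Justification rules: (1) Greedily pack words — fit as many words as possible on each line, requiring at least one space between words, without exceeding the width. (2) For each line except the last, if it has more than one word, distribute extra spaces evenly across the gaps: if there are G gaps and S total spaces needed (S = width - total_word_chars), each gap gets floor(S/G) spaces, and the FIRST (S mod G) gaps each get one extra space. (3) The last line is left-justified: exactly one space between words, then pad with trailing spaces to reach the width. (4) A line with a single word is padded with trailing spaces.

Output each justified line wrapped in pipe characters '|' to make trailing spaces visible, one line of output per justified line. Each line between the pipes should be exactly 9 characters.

Answer: |curtain  |
|rock been|
|fruit the|
|bird   in|
|silver   |
|purple   |
|red  snow|
|train    |
|cheese   |
|the      |
|capture  |
|system   |
|they     |
|picture  |
|salt owl |

Derivation:
Line 1: ['curtain'] (min_width=7, slack=2)
Line 2: ['rock', 'been'] (min_width=9, slack=0)
Line 3: ['fruit', 'the'] (min_width=9, slack=0)
Line 4: ['bird', 'in'] (min_width=7, slack=2)
Line 5: ['silver'] (min_width=6, slack=3)
Line 6: ['purple'] (min_width=6, slack=3)
Line 7: ['red', 'snow'] (min_width=8, slack=1)
Line 8: ['train'] (min_width=5, slack=4)
Line 9: ['cheese'] (min_width=6, slack=3)
Line 10: ['the'] (min_width=3, slack=6)
Line 11: ['capture'] (min_width=7, slack=2)
Line 12: ['system'] (min_width=6, slack=3)
Line 13: ['they'] (min_width=4, slack=5)
Line 14: ['picture'] (min_width=7, slack=2)
Line 15: ['salt', 'owl'] (min_width=8, slack=1)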